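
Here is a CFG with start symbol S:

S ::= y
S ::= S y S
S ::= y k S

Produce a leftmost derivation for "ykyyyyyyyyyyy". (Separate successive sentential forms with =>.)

S => SyS   [S ::= S y S]
SyS => SySyS   [S ::= S y S]
SySyS => ykSySyS   [S ::= y k S]
ykSySyS => ykSySySyS   [S ::= S y S]
ykSySySyS => ykSySySySyS   [S ::= S y S]
ykSySySySyS => ykSySySySySyS   [S ::= S y S]
ykSySySySySyS => ykyySySySySyS   [S ::= y]
ykyySySySySyS => ykyyyySySySyS   [S ::= y]
ykyyyySySySyS => ykyyyyyySySyS   [S ::= y]
ykyyyyyySySyS => ykyyyyyyyySyS   [S ::= y]
ykyyyyyyyySyS => ykyyyyyyyyyyS   [S ::= y]
ykyyyyyyyyyyS => ykyyyyyyyyyyy   [S ::= y]

S => SyS => SySyS => ykSySyS => ykSySySyS => ykSySySySyS => ykSySySySySyS => ykyySySySySyS => ykyyyySySySyS => ykyyyyyySySyS => ykyyyyyyyySyS => ykyyyyyyyyyyS => ykyyyyyyyyyyy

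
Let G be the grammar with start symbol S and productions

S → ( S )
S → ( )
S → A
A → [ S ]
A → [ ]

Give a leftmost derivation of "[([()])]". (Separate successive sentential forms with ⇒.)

S ⇒ A   [S → A]
A ⇒ [S]   [A → [ S ]]
[S] ⇒ [(S)]   [S → ( S )]
[(S)] ⇒ [(A)]   [S → A]
[(A)] ⇒ [([S])]   [A → [ S ]]
[([S])] ⇒ [([()])]   [S → ( )]

S ⇒ A ⇒ [S] ⇒ [(S)] ⇒ [(A)] ⇒ [([S])] ⇒ [([()])]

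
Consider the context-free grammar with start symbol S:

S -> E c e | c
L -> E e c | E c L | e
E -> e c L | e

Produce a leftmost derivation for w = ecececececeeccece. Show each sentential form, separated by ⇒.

S ⇒ Ece   [S -> E c e]
Ece ⇒ ecLce   [E -> e c L]
ecLce ⇒ ecEcLce   [L -> E c L]
ecEcLce ⇒ ececLce   [E -> e]
ececLce ⇒ ececEcLce   [L -> E c L]
ececEcLce ⇒ ecececLcLce   [E -> e c L]
ecececLcLce ⇒ ecececEeccLce   [L -> E e c]
ecececEeccLce ⇒ ececececLeccLce   [E -> e c L]
ececececLeccLce ⇒ ececececEcLeccLce   [L -> E c L]
ececececEcLeccLce ⇒ ecececececLeccLce   [E -> e]
ecececececLeccLce ⇒ ecececececeeccLce   [L -> e]
ecececececeeccLce ⇒ ecececececeeccece   [L -> e]

S ⇒ Ece ⇒ ecLce ⇒ ecEcLce ⇒ ececLce ⇒ ececEcLce ⇒ ecececLcLce ⇒ ecececEeccLce ⇒ ececececLeccLce ⇒ ececececEcLeccLce ⇒ ecececececLeccLce ⇒ ecececececeeccLce ⇒ ecececececeeccece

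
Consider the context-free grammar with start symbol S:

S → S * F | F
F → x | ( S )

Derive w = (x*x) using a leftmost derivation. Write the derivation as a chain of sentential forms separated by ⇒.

S ⇒ F ⇒ (S) ⇒ (S*F) ⇒ (F*F) ⇒ (x*F) ⇒ (x*x)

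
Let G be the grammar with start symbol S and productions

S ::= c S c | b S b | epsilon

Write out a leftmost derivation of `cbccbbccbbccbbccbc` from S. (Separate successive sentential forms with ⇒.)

S ⇒ cSc ⇒ cbSbc ⇒ cbcScbc ⇒ cbccSccbc ⇒ cbccbSbccbc ⇒ cbccbbSbbccbc ⇒ cbccbbcScbbccbc ⇒ cbccbbccSccbbccbc ⇒ cbccbbccbSbccbbccbc ⇒ cbccbbccbbccbbccbc

S ⇒ cSc   [S ::= c S c]
cSc ⇒ cbSbc   [S ::= b S b]
cbSbc ⇒ cbcScbc   [S ::= c S c]
cbcScbc ⇒ cbccSccbc   [S ::= c S c]
cbccSccbc ⇒ cbccbSbccbc   [S ::= b S b]
cbccbSbccbc ⇒ cbccbbSbbccbc   [S ::= b S b]
cbccbbSbbccbc ⇒ cbccbbcScbbccbc   [S ::= c S c]
cbccbbcScbbccbc ⇒ cbccbbccSccbbccbc   [S ::= c S c]
cbccbbccSccbbccbc ⇒ cbccbbccbSbccbbccbc   [S ::= b S b]
cbccbbccbSbccbbccbc ⇒ cbccbbccbbccbbccbc   [S ::= epsilon]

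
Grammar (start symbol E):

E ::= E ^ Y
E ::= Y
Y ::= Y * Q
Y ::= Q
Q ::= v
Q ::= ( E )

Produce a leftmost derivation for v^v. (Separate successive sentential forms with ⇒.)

E ⇒ E^Y ⇒ Y^Y ⇒ Q^Y ⇒ v^Y ⇒ v^Q ⇒ v^v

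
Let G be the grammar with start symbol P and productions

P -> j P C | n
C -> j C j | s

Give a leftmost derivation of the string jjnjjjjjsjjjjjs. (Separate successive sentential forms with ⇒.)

P⇒jPC⇒jjPCC⇒jjnCC⇒jjnjCjC⇒jjnjjCjjC⇒jjnjjjCjjjC⇒jjnjjjjCjjjjC⇒jjnjjjjjCjjjjjC⇒jjnjjjjjsjjjjjC⇒jjnjjjjjsjjjjjs

P ⇒ jPC   [P -> j P C]
jPC ⇒ jjPCC   [P -> j P C]
jjPCC ⇒ jjnCC   [P -> n]
jjnCC ⇒ jjnjCjC   [C -> j C j]
jjnjCjC ⇒ jjnjjCjjC   [C -> j C j]
jjnjjCjjC ⇒ jjnjjjCjjjC   [C -> j C j]
jjnjjjCjjjC ⇒ jjnjjjjCjjjjC   [C -> j C j]
jjnjjjjCjjjjC ⇒ jjnjjjjjCjjjjjC   [C -> j C j]
jjnjjjjjCjjjjjC ⇒ jjnjjjjjsjjjjjC   [C -> s]
jjnjjjjjsjjjjjC ⇒ jjnjjjjjsjjjjjs   [C -> s]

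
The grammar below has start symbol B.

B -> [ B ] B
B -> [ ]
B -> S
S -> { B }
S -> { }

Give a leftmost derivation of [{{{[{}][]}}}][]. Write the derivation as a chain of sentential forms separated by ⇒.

B⇒[B]B⇒[S]B⇒[{B}]B⇒[{S}]B⇒[{{B}}]B⇒[{{S}}]B⇒[{{{B}}}]B⇒[{{{[B]B}}}]B⇒[{{{[S]B}}}]B⇒[{{{[{}]B}}}]B⇒[{{{[{}][]}}}]B⇒[{{{[{}][]}}}][]

B ⇒ [B]B   [B -> [ B ] B]
[B]B ⇒ [S]B   [B -> S]
[S]B ⇒ [{B}]B   [S -> { B }]
[{B}]B ⇒ [{S}]B   [B -> S]
[{S}]B ⇒ [{{B}}]B   [S -> { B }]
[{{B}}]B ⇒ [{{S}}]B   [B -> S]
[{{S}}]B ⇒ [{{{B}}}]B   [S -> { B }]
[{{{B}}}]B ⇒ [{{{[B]B}}}]B   [B -> [ B ] B]
[{{{[B]B}}}]B ⇒ [{{{[S]B}}}]B   [B -> S]
[{{{[S]B}}}]B ⇒ [{{{[{}]B}}}]B   [S -> { }]
[{{{[{}]B}}}]B ⇒ [{{{[{}][]}}}]B   [B -> [ ]]
[{{{[{}][]}}}]B ⇒ [{{{[{}][]}}}][]   [B -> [ ]]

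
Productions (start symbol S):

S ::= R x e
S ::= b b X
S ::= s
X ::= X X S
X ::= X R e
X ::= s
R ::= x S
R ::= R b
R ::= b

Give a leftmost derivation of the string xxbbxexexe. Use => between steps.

S => Rxe   [S ::= R x e]
Rxe => xSxe   [R ::= x S]
xSxe => xRxexe   [S ::= R x e]
xRxexe => xxSxexe   [R ::= x S]
xxSxexe => xxRxexexe   [S ::= R x e]
xxRxexexe => xxRbxexexe   [R ::= R b]
xxRbxexexe => xxbbxexexe   [R ::= b]

S=>Rxe=>xSxe=>xRxexe=>xxSxexe=>xxRxexexe=>xxRbxexexe=>xxbbxexexe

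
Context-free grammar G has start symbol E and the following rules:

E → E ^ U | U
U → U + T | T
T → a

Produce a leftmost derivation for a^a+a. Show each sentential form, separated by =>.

E => E^U   [E → E ^ U]
E^U => U^U   [E → U]
U^U => T^U   [U → T]
T^U => a^U   [T → a]
a^U => a^U+T   [U → U + T]
a^U+T => a^T+T   [U → T]
a^T+T => a^a+T   [T → a]
a^a+T => a^a+a   [T → a]

E => E^U => U^U => T^U => a^U => a^U+T => a^T+T => a^a+T => a^a+a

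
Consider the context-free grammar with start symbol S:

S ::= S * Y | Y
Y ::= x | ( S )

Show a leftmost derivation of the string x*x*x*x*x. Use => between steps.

S => S*Y => S*Y*Y => S*Y*Y*Y => S*Y*Y*Y*Y => Y*Y*Y*Y*Y => x*Y*Y*Y*Y => x*x*Y*Y*Y => x*x*x*Y*Y => x*x*x*x*Y => x*x*x*x*x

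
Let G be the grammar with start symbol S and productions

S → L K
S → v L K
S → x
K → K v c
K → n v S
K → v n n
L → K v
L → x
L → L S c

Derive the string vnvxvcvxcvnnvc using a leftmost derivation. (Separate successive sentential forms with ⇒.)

S ⇒ vLK   [S → v L K]
vLK ⇒ vLScK   [L → L S c]
vLScK ⇒ vKvScK   [L → K v]
vKvScK ⇒ vKvcvScK   [K → K v c]
vKvcvScK ⇒ vnvSvcvScK   [K → n v S]
vnvSvcvScK ⇒ vnvxvcvScK   [S → x]
vnvxvcvScK ⇒ vnvxvcvxcK   [S → x]
vnvxvcvxcK ⇒ vnvxvcvxcKvc   [K → K v c]
vnvxvcvxcKvc ⇒ vnvxvcvxcvnnvc   [K → v n n]

S⇒vLK⇒vLScK⇒vKvScK⇒vKvcvScK⇒vnvSvcvScK⇒vnvxvcvScK⇒vnvxvcvxcK⇒vnvxvcvxcKvc⇒vnvxvcvxcvnnvc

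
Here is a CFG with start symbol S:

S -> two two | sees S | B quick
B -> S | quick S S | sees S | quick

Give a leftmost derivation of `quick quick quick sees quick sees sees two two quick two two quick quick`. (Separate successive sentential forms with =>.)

S => B quick => quick S S quick => quick B quick S quick => quick quick quick S quick => quick quick quick sees S quick => quick quick quick sees B quick quick => quick quick quick sees quick S S quick quick => quick quick quick sees quick sees S S quick quick => quick quick quick sees quick sees B quick S quick quick => quick quick quick sees quick sees sees S quick S quick quick => quick quick quick sees quick sees sees two two quick S quick quick => quick quick quick sees quick sees sees two two quick two two quick quick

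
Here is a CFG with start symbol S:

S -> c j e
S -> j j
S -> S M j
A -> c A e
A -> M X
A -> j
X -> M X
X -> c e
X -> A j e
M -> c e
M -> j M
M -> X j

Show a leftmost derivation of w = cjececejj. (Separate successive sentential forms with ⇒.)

S ⇒ SMj ⇒ cjeMj ⇒ cjeXjj ⇒ cjeMXjj ⇒ cjeceXjj ⇒ cjececejj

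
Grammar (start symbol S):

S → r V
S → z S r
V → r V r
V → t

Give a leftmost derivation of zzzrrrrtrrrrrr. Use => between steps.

S => zSr => zzSrr => zzzSrrr => zzzrVrrr => zzzrrVrrrr => zzzrrrVrrrrr => zzzrrrrVrrrrrr => zzzrrrrtrrrrrr

S => zSr   [S → z S r]
zSr => zzSrr   [S → z S r]
zzSrr => zzzSrrr   [S → z S r]
zzzSrrr => zzzrVrrr   [S → r V]
zzzrVrrr => zzzrrVrrrr   [V → r V r]
zzzrrVrrrr => zzzrrrVrrrrr   [V → r V r]
zzzrrrVrrrrr => zzzrrrrVrrrrrr   [V → r V r]
zzzrrrrVrrrrrr => zzzrrrrtrrrrrr   [V → t]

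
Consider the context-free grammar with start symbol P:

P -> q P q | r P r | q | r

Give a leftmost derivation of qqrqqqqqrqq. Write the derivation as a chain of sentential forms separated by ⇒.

P⇒qPq⇒qqPqq⇒qqrPrqq⇒qqrqPqrqq⇒qqrqqPqqrqq⇒qqrqqqqqrqq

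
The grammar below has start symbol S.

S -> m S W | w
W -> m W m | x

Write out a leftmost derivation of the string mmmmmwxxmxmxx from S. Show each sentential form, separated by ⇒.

S ⇒ mSW ⇒ mmSWW ⇒ mmmSWWW ⇒ mmmmSWWWW ⇒ mmmmmSWWWWW ⇒ mmmmmwWWWWW ⇒ mmmmmwxWWWW ⇒ mmmmmwxxWWW ⇒ mmmmmwxxmWmWW ⇒ mmmmmwxxmxmWW ⇒ mmmmmwxxmxmxW ⇒ mmmmmwxxmxmxx

S ⇒ mSW   [S -> m S W]
mSW ⇒ mmSWW   [S -> m S W]
mmSWW ⇒ mmmSWWW   [S -> m S W]
mmmSWWW ⇒ mmmmSWWWW   [S -> m S W]
mmmmSWWWW ⇒ mmmmmSWWWWW   [S -> m S W]
mmmmmSWWWWW ⇒ mmmmmwWWWWW   [S -> w]
mmmmmwWWWWW ⇒ mmmmmwxWWWW   [W -> x]
mmmmmwxWWWW ⇒ mmmmmwxxWWW   [W -> x]
mmmmmwxxWWW ⇒ mmmmmwxxmWmWW   [W -> m W m]
mmmmmwxxmWmWW ⇒ mmmmmwxxmxmWW   [W -> x]
mmmmmwxxmxmWW ⇒ mmmmmwxxmxmxW   [W -> x]
mmmmmwxxmxmxW ⇒ mmmmmwxxmxmxx   [W -> x]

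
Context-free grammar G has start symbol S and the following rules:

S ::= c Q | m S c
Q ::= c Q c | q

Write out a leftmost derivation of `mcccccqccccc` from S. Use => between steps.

S => mSc   [S ::= m S c]
mSc => mcQc   [S ::= c Q]
mcQc => mccQcc   [Q ::= c Q c]
mccQcc => mcccQccc   [Q ::= c Q c]
mcccQccc => mccccQcccc   [Q ::= c Q c]
mccccQcccc => mcccccQccccc   [Q ::= c Q c]
mcccccQccccc => mcccccqccccc   [Q ::= q]

S => mSc => mcQc => mccQcc => mcccQccc => mccccQcccc => mcccccQccccc => mcccccqccccc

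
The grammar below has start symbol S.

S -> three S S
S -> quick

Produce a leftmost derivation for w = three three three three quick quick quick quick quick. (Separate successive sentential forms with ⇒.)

S ⇒ three S S ⇒ three three S S S ⇒ three three three S S S S ⇒ three three three three S S S S S ⇒ three three three three quick S S S S ⇒ three three three three quick quick S S S ⇒ three three three three quick quick quick S S ⇒ three three three three quick quick quick quick S ⇒ three three three three quick quick quick quick quick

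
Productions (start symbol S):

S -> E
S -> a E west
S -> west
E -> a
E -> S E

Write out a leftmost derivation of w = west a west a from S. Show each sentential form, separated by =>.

S => E => S E => E E => S E E => west E E => west a E => west a S E => west a west E => west a west a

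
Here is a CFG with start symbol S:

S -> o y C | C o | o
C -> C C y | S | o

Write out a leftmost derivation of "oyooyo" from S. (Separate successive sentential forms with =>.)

S => Co => So => oyCo => oyCCyo => oyoCyo => oyooyo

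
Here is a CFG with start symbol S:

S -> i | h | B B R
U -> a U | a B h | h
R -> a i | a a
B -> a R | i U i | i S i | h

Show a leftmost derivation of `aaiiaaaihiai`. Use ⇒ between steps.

S ⇒ BBR ⇒ aRBR ⇒ aaiBR ⇒ aaiiUiR ⇒ aaiiaBhiR ⇒ aaiiaaRhiR ⇒ aaiiaaaihiR ⇒ aaiiaaaihiai

S ⇒ BBR   [S -> B B R]
BBR ⇒ aRBR   [B -> a R]
aRBR ⇒ aaiBR   [R -> a i]
aaiBR ⇒ aaiiUiR   [B -> i U i]
aaiiUiR ⇒ aaiiaBhiR   [U -> a B h]
aaiiaBhiR ⇒ aaiiaaRhiR   [B -> a R]
aaiiaaRhiR ⇒ aaiiaaaihiR   [R -> a i]
aaiiaaaihiR ⇒ aaiiaaaihiai   [R -> a i]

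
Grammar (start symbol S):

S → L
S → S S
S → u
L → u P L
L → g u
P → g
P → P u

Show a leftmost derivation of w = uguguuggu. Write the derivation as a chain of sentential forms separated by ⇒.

S ⇒ L   [S → L]
L ⇒ uPL   [L → u P L]
uPL ⇒ ugL   [P → g]
ugL ⇒ uguPL   [L → u P L]
uguPL ⇒ uguPuL   [P → P u]
uguPuL ⇒ uguguL   [P → g]
uguguL ⇒ uguguuPL   [L → u P L]
uguguuPL ⇒ uguguugL   [P → g]
uguguugL ⇒ uguguuggu   [L → g u]

S ⇒ L ⇒ uPL ⇒ ugL ⇒ uguPL ⇒ uguPuL ⇒ uguguL ⇒ uguguuPL ⇒ uguguugL ⇒ uguguuggu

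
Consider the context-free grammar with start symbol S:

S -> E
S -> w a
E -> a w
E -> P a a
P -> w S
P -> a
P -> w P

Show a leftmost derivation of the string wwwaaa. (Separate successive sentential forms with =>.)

S => E => Paa => wPaa => wwPaa => wwwPaa => wwwaaa

S => E   [S -> E]
E => Paa   [E -> P a a]
Paa => wPaa   [P -> w P]
wPaa => wwPaa   [P -> w P]
wwPaa => wwwPaa   [P -> w P]
wwwPaa => wwwaaa   [P -> a]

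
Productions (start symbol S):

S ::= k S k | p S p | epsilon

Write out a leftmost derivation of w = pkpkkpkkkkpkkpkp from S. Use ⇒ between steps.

S ⇒ pSp   [S ::= p S p]
pSp ⇒ pkSkp   [S ::= k S k]
pkSkp ⇒ pkpSpkp   [S ::= p S p]
pkpSpkp ⇒ pkpkSkpkp   [S ::= k S k]
pkpkSkpkp ⇒ pkpkkSkkpkp   [S ::= k S k]
pkpkkSkkpkp ⇒ pkpkkpSpkkpkp   [S ::= p S p]
pkpkkpSpkkpkp ⇒ pkpkkpkSkpkkpkp   [S ::= k S k]
pkpkkpkSkpkkpkp ⇒ pkpkkpkkSkkpkkpkp   [S ::= k S k]
pkpkkpkkSkkpkkpkp ⇒ pkpkkpkkkkpkkpkp   [S ::= epsilon]

S ⇒ pSp ⇒ pkSkp ⇒ pkpSpkp ⇒ pkpkSkpkp ⇒ pkpkkSkkpkp ⇒ pkpkkpSpkkpkp ⇒ pkpkkpkSkpkkpkp ⇒ pkpkkpkkSkkpkkpkp ⇒ pkpkkpkkkkpkkpkp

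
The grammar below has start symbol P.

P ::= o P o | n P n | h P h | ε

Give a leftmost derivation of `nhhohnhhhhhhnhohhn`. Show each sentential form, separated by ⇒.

P ⇒ nPn ⇒ nhPhn ⇒ nhhPhhn ⇒ nhhoPohhn ⇒ nhhohPhohhn ⇒ nhhohnPnhohhn ⇒ nhhohnhPhnhohhn ⇒ nhhohnhhPhhnhohhn ⇒ nhhohnhhhPhhhnhohhn ⇒ nhhohnhhhhhhnhohhn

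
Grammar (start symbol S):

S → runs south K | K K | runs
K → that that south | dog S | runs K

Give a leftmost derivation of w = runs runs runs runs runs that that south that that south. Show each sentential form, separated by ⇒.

S ⇒ K K ⇒ runs K K ⇒ runs runs K K ⇒ runs runs runs K K ⇒ runs runs runs runs K K ⇒ runs runs runs runs runs K K ⇒ runs runs runs runs runs that that south K ⇒ runs runs runs runs runs that that south that that south

S ⇒ K K   [S → K K]
K K ⇒ runs K K   [K → runs K]
runs K K ⇒ runs runs K K   [K → runs K]
runs runs K K ⇒ runs runs runs K K   [K → runs K]
runs runs runs K K ⇒ runs runs runs runs K K   [K → runs K]
runs runs runs runs K K ⇒ runs runs runs runs runs K K   [K → runs K]
runs runs runs runs runs K K ⇒ runs runs runs runs runs that that south K   [K → that that south]
runs runs runs runs runs that that south K ⇒ runs runs runs runs runs that that south that that south   [K → that that south]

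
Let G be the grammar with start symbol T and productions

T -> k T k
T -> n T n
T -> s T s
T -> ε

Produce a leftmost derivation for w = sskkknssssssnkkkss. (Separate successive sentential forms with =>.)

T => sTs   [T -> s T s]
sTs => ssTss   [T -> s T s]
ssTss => sskTkss   [T -> k T k]
sskTkss => sskkTkkss   [T -> k T k]
sskkTkkss => sskkkTkkkss   [T -> k T k]
sskkkTkkkss => sskkknTnkkkss   [T -> n T n]
sskkknTnkkkss => sskkknsTsnkkkss   [T -> s T s]
sskkknsTsnkkkss => sskkknssTssnkkkss   [T -> s T s]
sskkknssTssnkkkss => sskkknsssTsssnkkkss   [T -> s T s]
sskkknsssTsssnkkkss => sskkknssssssnkkkss   [T -> ε]

T=>sTs=>ssTss=>sskTkss=>sskkTkkss=>sskkkTkkkss=>sskkknTnkkkss=>sskkknsTsnkkkss=>sskkknssTssnkkkss=>sskkknsssTsssnkkkss=>sskkknssssssnkkkss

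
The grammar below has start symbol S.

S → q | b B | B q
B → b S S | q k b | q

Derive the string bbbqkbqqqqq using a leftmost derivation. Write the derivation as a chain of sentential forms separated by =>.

S=>Bq=>bSSq=>bbBSq=>bbbSSSq=>bbbBqSSq=>bbbqkbqSSq=>bbbqkbqBqSq=>bbbqkbqqqSq=>bbbqkbqqqqq

S => Bq   [S → B q]
Bq => bSSq   [B → b S S]
bSSq => bbBSq   [S → b B]
bbBSq => bbbSSSq   [B → b S S]
bbbSSSq => bbbBqSSq   [S → B q]
bbbBqSSq => bbbqkbqSSq   [B → q k b]
bbbqkbqSSq => bbbqkbqBqSq   [S → B q]
bbbqkbqBqSq => bbbqkbqqqSq   [B → q]
bbbqkbqqqSq => bbbqkbqqqqq   [S → q]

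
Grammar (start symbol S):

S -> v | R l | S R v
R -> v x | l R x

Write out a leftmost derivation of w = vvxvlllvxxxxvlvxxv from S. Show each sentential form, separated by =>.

S => SRv => SRvRv => SRvRvRv => vRvRvRv => vvxvRvRv => vvxvlRxvRv => vvxvllRxxvRv => vvxvlllRxxxvRv => vvxvlllvxxxxvRv => vvxvlllvxxxxvlRxv => vvxvlllvxxxxvlvxxv

S => SRv   [S -> S R v]
SRv => SRvRv   [S -> S R v]
SRvRv => SRvRvRv   [S -> S R v]
SRvRvRv => vRvRvRv   [S -> v]
vRvRvRv => vvxvRvRv   [R -> v x]
vvxvRvRv => vvxvlRxvRv   [R -> l R x]
vvxvlRxvRv => vvxvllRxxvRv   [R -> l R x]
vvxvllRxxvRv => vvxvlllRxxxvRv   [R -> l R x]
vvxvlllRxxxvRv => vvxvlllvxxxxvRv   [R -> v x]
vvxvlllvxxxxvRv => vvxvlllvxxxxvlRxv   [R -> l R x]
vvxvlllvxxxxvlRxv => vvxvlllvxxxxvlvxxv   [R -> v x]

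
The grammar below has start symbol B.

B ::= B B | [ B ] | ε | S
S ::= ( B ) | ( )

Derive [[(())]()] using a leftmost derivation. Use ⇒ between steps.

B ⇒ [B]   [B ::= [ B ]]
[B] ⇒ [BB]   [B ::= B B]
[BB] ⇒ [[B]B]   [B ::= [ B ]]
[[B]B] ⇒ [[S]B]   [B ::= S]
[[S]B] ⇒ [[(B)]B]   [S ::= ( B )]
[[(B)]B] ⇒ [[(S)]B]   [B ::= S]
[[(S)]B] ⇒ [[(())]B]   [S ::= ( )]
[[(())]B] ⇒ [[(())]S]   [B ::= S]
[[(())]S] ⇒ [[(())]()]   [S ::= ( )]

B ⇒ [B] ⇒ [BB] ⇒ [[B]B] ⇒ [[S]B] ⇒ [[(B)]B] ⇒ [[(S)]B] ⇒ [[(())]B] ⇒ [[(())]S] ⇒ [[(())]()]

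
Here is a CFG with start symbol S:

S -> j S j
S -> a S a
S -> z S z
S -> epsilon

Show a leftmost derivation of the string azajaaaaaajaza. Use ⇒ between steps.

S ⇒ aSa   [S -> a S a]
aSa ⇒ azSza   [S -> z S z]
azSza ⇒ azaSaza   [S -> a S a]
azaSaza ⇒ azajSjaza   [S -> j S j]
azajSjaza ⇒ azajaSajaza   [S -> a S a]
azajaSajaza ⇒ azajaaSaajaza   [S -> a S a]
azajaaSaajaza ⇒ azajaaaSaaajaza   [S -> a S a]
azajaaaSaaajaza ⇒ azajaaaaaajaza   [S -> epsilon]

S ⇒ aSa ⇒ azSza ⇒ azaSaza ⇒ azajSjaza ⇒ azajaSajaza ⇒ azajaaSaajaza ⇒ azajaaaSaaajaza ⇒ azajaaaaaajaza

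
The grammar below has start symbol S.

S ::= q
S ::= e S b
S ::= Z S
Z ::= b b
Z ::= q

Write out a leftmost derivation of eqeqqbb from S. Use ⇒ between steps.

S⇒eSb⇒eZSb⇒eqSb⇒eqeSbb⇒eqeZSbb⇒eqeqSbb⇒eqeqqbb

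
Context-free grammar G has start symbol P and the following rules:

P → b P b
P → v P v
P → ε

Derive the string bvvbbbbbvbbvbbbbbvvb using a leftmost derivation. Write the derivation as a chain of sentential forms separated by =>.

P=>bPb=>bvPvb=>bvvPvvb=>bvvbPbvvb=>bvvbbPbbvvb=>bvvbbbPbbbvvb=>bvvbbbbPbbbbvvb=>bvvbbbbbPbbbbbvvb=>bvvbbbbbvPvbbbbbvvb=>bvvbbbbbvbPbvbbbbbvvb=>bvvbbbbbvbbvbbbbbvvb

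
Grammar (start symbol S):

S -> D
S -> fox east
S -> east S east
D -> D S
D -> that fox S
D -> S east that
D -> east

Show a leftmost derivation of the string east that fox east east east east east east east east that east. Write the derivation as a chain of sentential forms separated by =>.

S => east S east => east D east => east S east that east => east D east that east => east that fox S east that east => east that fox east S east east that east => east that fox east east S east east east that east => east that fox east east east S east east east east that east => east that fox east east east D east east east east that east => east that fox east east east east east east east east that east

S => east S east   [S -> east S east]
east S east => east D east   [S -> D]
east D east => east S east that east   [D -> S east that]
east S east that east => east D east that east   [S -> D]
east D east that east => east that fox S east that east   [D -> that fox S]
east that fox S east that east => east that fox east S east east that east   [S -> east S east]
east that fox east S east east that east => east that fox east east S east east east that east   [S -> east S east]
east that fox east east S east east east that east => east that fox east east east S east east east east that east   [S -> east S east]
east that fox east east east S east east east east that east => east that fox east east east D east east east east that east   [S -> D]
east that fox east east east D east east east east that east => east that fox east east east east east east east east that east   [D -> east]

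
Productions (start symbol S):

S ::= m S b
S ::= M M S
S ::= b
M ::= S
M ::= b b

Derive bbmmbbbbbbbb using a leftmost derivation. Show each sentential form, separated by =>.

S => MMS => bbMS => bbSS => bbmSbS => bbmmSbbS => bbmmMMSbbS => bbmmbbMSbbS => bbmmbbbbSbbS => bbmmbbbbbbbS => bbmmbbbbbbbb

S => MMS   [S ::= M M S]
MMS => bbMS   [M ::= b b]
bbMS => bbSS   [M ::= S]
bbSS => bbmSbS   [S ::= m S b]
bbmSbS => bbmmSbbS   [S ::= m S b]
bbmmSbbS => bbmmMMSbbS   [S ::= M M S]
bbmmMMSbbS => bbmmbbMSbbS   [M ::= b b]
bbmmbbMSbbS => bbmmbbbbSbbS   [M ::= b b]
bbmmbbbbSbbS => bbmmbbbbbbbS   [S ::= b]
bbmmbbbbbbbS => bbmmbbbbbbbb   [S ::= b]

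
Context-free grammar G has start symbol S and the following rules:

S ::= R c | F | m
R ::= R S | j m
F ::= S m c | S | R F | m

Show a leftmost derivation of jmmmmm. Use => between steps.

S=>F=>RF=>RSF=>RSSF=>RSSSF=>jmSSSF=>jmmSSF=>jmmmSF=>jmmmmF=>jmmmmm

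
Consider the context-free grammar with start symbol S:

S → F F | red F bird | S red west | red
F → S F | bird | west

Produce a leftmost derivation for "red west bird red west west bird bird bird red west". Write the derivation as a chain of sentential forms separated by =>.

S => S red west   [S → S red west]
S red west => F F red west   [S → F F]
F F red west => S F F red west   [F → S F]
S F F red west => red F bird F F red west   [S → red F bird]
red F bird F F red west => red S F bird F F red west   [F → S F]
red S F bird F F red west => red S red west F bird F F red west   [S → S red west]
red S red west F bird F F red west => red F F red west F bird F F red west   [S → F F]
red F F red west F bird F F red west => red west F red west F bird F F red west   [F → west]
red west F red west F bird F F red west => red west bird red west F bird F F red west   [F → bird]
red west bird red west F bird F F red west => red west bird red west west bird F F red west   [F → west]
red west bird red west west bird F F red west => red west bird red west west bird bird F red west   [F → bird]
red west bird red west west bird bird F red west => red west bird red west west bird bird bird red west   [F → bird]

S => S red west => F F red west => S F F red west => red F bird F F red west => red S F bird F F red west => red S red west F bird F F red west => red F F red west F bird F F red west => red west F red west F bird F F red west => red west bird red west F bird F F red west => red west bird red west west bird F F red west => red west bird red west west bird bird F red west => red west bird red west west bird bird bird red west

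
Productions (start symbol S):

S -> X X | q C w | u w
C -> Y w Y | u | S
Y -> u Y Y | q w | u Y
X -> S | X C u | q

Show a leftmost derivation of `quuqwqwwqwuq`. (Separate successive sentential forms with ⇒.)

S⇒XX⇒XCuX⇒qCuX⇒qYwYuX⇒quYwYuX⇒quuYYwYuX⇒quuqwYwYuX⇒quuqwqwwYuX⇒quuqwqwwqwuX⇒quuqwqwwqwuq

S ⇒ XX   [S -> X X]
XX ⇒ XCuX   [X -> X C u]
XCuX ⇒ qCuX   [X -> q]
qCuX ⇒ qYwYuX   [C -> Y w Y]
qYwYuX ⇒ quYwYuX   [Y -> u Y]
quYwYuX ⇒ quuYYwYuX   [Y -> u Y Y]
quuYYwYuX ⇒ quuqwYwYuX   [Y -> q w]
quuqwYwYuX ⇒ quuqwqwwYuX   [Y -> q w]
quuqwqwwYuX ⇒ quuqwqwwqwuX   [Y -> q w]
quuqwqwwqwuX ⇒ quuqwqwwqwuq   [X -> q]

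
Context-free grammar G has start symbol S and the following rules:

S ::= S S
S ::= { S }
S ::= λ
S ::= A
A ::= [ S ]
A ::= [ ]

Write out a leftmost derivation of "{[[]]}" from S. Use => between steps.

S => {S}   [S ::= { S }]
{S} => {A}   [S ::= A]
{A} => {[S]}   [A ::= [ S ]]
{[S]} => {[A]}   [S ::= A]
{[A]} => {[[]]}   [A ::= [ ]]

S => {S} => {A} => {[S]} => {[A]} => {[[]]}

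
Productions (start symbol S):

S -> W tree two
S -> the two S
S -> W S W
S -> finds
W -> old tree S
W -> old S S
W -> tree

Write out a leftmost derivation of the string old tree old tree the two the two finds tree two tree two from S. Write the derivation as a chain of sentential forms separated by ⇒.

S ⇒ W tree two   [S -> W tree two]
W tree two ⇒ old tree S tree two   [W -> old tree S]
old tree S tree two ⇒ old tree W tree two tree two   [S -> W tree two]
old tree W tree two tree two ⇒ old tree old tree S tree two tree two   [W -> old tree S]
old tree old tree S tree two tree two ⇒ old tree old tree the two S tree two tree two   [S -> the two S]
old tree old tree the two S tree two tree two ⇒ old tree old tree the two the two S tree two tree two   [S -> the two S]
old tree old tree the two the two S tree two tree two ⇒ old tree old tree the two the two finds tree two tree two   [S -> finds]

S ⇒ W tree two ⇒ old tree S tree two ⇒ old tree W tree two tree two ⇒ old tree old tree S tree two tree two ⇒ old tree old tree the two S tree two tree two ⇒ old tree old tree the two the two S tree two tree two ⇒ old tree old tree the two the two finds tree two tree two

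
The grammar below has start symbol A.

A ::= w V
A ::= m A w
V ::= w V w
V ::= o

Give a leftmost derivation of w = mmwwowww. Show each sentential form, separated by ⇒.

A⇒mAw⇒mmAww⇒mmwVww⇒mmwwVwww⇒mmwwowww

A ⇒ mAw   [A ::= m A w]
mAw ⇒ mmAww   [A ::= m A w]
mmAww ⇒ mmwVww   [A ::= w V]
mmwVww ⇒ mmwwVwww   [V ::= w V w]
mmwwVwww ⇒ mmwwowww   [V ::= o]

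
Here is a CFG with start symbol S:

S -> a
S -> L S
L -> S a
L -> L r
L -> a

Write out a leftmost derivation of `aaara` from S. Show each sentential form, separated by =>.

S => LS => SaS => aaS => aaLS => aaLrS => aaarS => aaara

S => LS   [S -> L S]
LS => SaS   [L -> S a]
SaS => aaS   [S -> a]
aaS => aaLS   [S -> L S]
aaLS => aaLrS   [L -> L r]
aaLrS => aaarS   [L -> a]
aaarS => aaara   [S -> a]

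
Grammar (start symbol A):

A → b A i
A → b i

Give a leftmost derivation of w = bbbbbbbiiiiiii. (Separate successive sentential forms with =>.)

A => bAi => bbAii => bbbAiii => bbbbAiiii => bbbbbAiiiii => bbbbbbAiiiiii => bbbbbbbiiiiiii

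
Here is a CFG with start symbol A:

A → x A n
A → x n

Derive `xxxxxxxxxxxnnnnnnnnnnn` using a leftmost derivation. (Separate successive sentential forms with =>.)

A=>xAn=>xxAnn=>xxxAnnn=>xxxxAnnnn=>xxxxxAnnnnn=>xxxxxxAnnnnnn=>xxxxxxxAnnnnnnn=>xxxxxxxxAnnnnnnnn=>xxxxxxxxxAnnnnnnnnn=>xxxxxxxxxxAnnnnnnnnnn=>xxxxxxxxxxxnnnnnnnnnnn

A => xAn   [A → x A n]
xAn => xxAnn   [A → x A n]
xxAnn => xxxAnnn   [A → x A n]
xxxAnnn => xxxxAnnnn   [A → x A n]
xxxxAnnnn => xxxxxAnnnnn   [A → x A n]
xxxxxAnnnnn => xxxxxxAnnnnnn   [A → x A n]
xxxxxxAnnnnnn => xxxxxxxAnnnnnnn   [A → x A n]
xxxxxxxAnnnnnnn => xxxxxxxxAnnnnnnnn   [A → x A n]
xxxxxxxxAnnnnnnnn => xxxxxxxxxAnnnnnnnnn   [A → x A n]
xxxxxxxxxAnnnnnnnnn => xxxxxxxxxxAnnnnnnnnnn   [A → x A n]
xxxxxxxxxxAnnnnnnnnnn => xxxxxxxxxxxnnnnnnnnnnn   [A → x n]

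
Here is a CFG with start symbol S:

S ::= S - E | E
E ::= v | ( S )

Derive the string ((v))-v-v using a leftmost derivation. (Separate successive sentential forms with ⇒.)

S ⇒ S-E   [S ::= S - E]
S-E ⇒ S-E-E   [S ::= S - E]
S-E-E ⇒ E-E-E   [S ::= E]
E-E-E ⇒ (S)-E-E   [E ::= ( S )]
(S)-E-E ⇒ (E)-E-E   [S ::= E]
(E)-E-E ⇒ ((S))-E-E   [E ::= ( S )]
((S))-E-E ⇒ ((E))-E-E   [S ::= E]
((E))-E-E ⇒ ((v))-E-E   [E ::= v]
((v))-E-E ⇒ ((v))-v-E   [E ::= v]
((v))-v-E ⇒ ((v))-v-v   [E ::= v]

S ⇒ S-E ⇒ S-E-E ⇒ E-E-E ⇒ (S)-E-E ⇒ (E)-E-E ⇒ ((S))-E-E ⇒ ((E))-E-E ⇒ ((v))-E-E ⇒ ((v))-v-E ⇒ ((v))-v-v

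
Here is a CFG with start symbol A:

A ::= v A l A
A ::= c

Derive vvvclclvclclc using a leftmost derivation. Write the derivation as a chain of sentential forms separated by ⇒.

A⇒vAlA⇒vvAlAlA⇒vvvAlAlAlA⇒vvvclAlAlA⇒vvvclclAlA⇒vvvclclvAlAlA⇒vvvclclvclAlA⇒vvvclclvclclA⇒vvvclclvclclc

A ⇒ vAlA   [A ::= v A l A]
vAlA ⇒ vvAlAlA   [A ::= v A l A]
vvAlAlA ⇒ vvvAlAlAlA   [A ::= v A l A]
vvvAlAlAlA ⇒ vvvclAlAlA   [A ::= c]
vvvclAlAlA ⇒ vvvclclAlA   [A ::= c]
vvvclclAlA ⇒ vvvclclvAlAlA   [A ::= v A l A]
vvvclclvAlAlA ⇒ vvvclclvclAlA   [A ::= c]
vvvclclvclAlA ⇒ vvvclclvclclA   [A ::= c]
vvvclclvclclA ⇒ vvvclclvclclc   [A ::= c]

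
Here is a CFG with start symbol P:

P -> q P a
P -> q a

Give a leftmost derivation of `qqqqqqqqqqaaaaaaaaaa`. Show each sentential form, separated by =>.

P => qPa   [P -> q P a]
qPa => qqPaa   [P -> q P a]
qqPaa => qqqPaaa   [P -> q P a]
qqqPaaa => qqqqPaaaa   [P -> q P a]
qqqqPaaaa => qqqqqPaaaaa   [P -> q P a]
qqqqqPaaaaa => qqqqqqPaaaaaa   [P -> q P a]
qqqqqqPaaaaaa => qqqqqqqPaaaaaaa   [P -> q P a]
qqqqqqqPaaaaaaa => qqqqqqqqPaaaaaaaa   [P -> q P a]
qqqqqqqqPaaaaaaaa => qqqqqqqqqPaaaaaaaaa   [P -> q P a]
qqqqqqqqqPaaaaaaaaa => qqqqqqqqqqaaaaaaaaaa   [P -> q a]

P => qPa => qqPaa => qqqPaaa => qqqqPaaaa => qqqqqPaaaaa => qqqqqqPaaaaaa => qqqqqqqPaaaaaaa => qqqqqqqqPaaaaaaaa => qqqqqqqqqPaaaaaaaaa => qqqqqqqqqqaaaaaaaaaa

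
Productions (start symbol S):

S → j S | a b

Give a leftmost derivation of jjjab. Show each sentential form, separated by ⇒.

S⇒jS⇒jjS⇒jjjS⇒jjjab

S ⇒ jS   [S → j S]
jS ⇒ jjS   [S → j S]
jjS ⇒ jjjS   [S → j S]
jjjS ⇒ jjjab   [S → a b]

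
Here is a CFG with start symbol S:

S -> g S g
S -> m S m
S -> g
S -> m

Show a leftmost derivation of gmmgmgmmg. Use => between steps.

S => gSg   [S -> g S g]
gSg => gmSmg   [S -> m S m]
gmSmg => gmmSmmg   [S -> m S m]
gmmSmmg => gmmgSgmmg   [S -> g S g]
gmmgSgmmg => gmmgmgmmg   [S -> m]

S => gSg => gmSmg => gmmSmmg => gmmgSgmmg => gmmgmgmmg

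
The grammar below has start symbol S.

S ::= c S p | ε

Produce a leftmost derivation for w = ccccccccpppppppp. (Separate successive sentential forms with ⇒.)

S⇒cSp⇒ccSpp⇒cccSppp⇒ccccSpppp⇒cccccSppppp⇒ccccccSpppppp⇒cccccccSppppppp⇒ccccccccSpppppppp⇒ccccccccpppppppp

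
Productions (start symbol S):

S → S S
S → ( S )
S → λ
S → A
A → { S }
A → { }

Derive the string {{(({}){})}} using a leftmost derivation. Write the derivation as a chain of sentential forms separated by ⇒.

S ⇒ A ⇒ {S} ⇒ {A} ⇒ {{S}} ⇒ {{(S)}} ⇒ {{(SS)}} ⇒ {{((S)S)}} ⇒ {{((A)S)}} ⇒ {{(({})S)}} ⇒ {{(({})A)}} ⇒ {{(({}){})}}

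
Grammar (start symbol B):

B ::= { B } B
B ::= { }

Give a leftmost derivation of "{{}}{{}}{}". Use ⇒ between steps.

B ⇒ {B}B   [B ::= { B } B]
{B}B ⇒ {{}}B   [B ::= { }]
{{}}B ⇒ {{}}{B}B   [B ::= { B } B]
{{}}{B}B ⇒ {{}}{{}}B   [B ::= { }]
{{}}{{}}B ⇒ {{}}{{}}{}   [B ::= { }]

B ⇒ {B}B ⇒ {{}}B ⇒ {{}}{B}B ⇒ {{}}{{}}B ⇒ {{}}{{}}{}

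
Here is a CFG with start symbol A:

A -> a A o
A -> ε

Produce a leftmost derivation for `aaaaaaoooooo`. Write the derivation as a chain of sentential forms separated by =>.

A => aAo => aaAoo => aaaAooo => aaaaAoooo => aaaaaAooooo => aaaaaaAoooooo => aaaaaaoooooo

A => aAo   [A -> a A o]
aAo => aaAoo   [A -> a A o]
aaAoo => aaaAooo   [A -> a A o]
aaaAooo => aaaaAoooo   [A -> a A o]
aaaaAoooo => aaaaaAooooo   [A -> a A o]
aaaaaAooooo => aaaaaaAoooooo   [A -> a A o]
aaaaaaAoooooo => aaaaaaoooooo   [A -> ε]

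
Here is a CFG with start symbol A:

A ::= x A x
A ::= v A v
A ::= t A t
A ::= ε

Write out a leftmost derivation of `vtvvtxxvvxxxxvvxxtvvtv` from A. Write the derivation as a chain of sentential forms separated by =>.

A => vAv   [A ::= v A v]
vAv => vtAtv   [A ::= t A t]
vtAtv => vtvAvtv   [A ::= v A v]
vtvAvtv => vtvvAvvtv   [A ::= v A v]
vtvvAvvtv => vtvvtAtvvtv   [A ::= t A t]
vtvvtAtvvtv => vtvvtxAxtvvtv   [A ::= x A x]
vtvvtxAxtvvtv => vtvvtxxAxxtvvtv   [A ::= x A x]
vtvvtxxAxxtvvtv => vtvvtxxvAvxxtvvtv   [A ::= v A v]
vtvvtxxvAvxxtvvtv => vtvvtxxvvAvvxxtvvtv   [A ::= v A v]
vtvvtxxvvAvvxxtvvtv => vtvvtxxvvxAxvvxxtvvtv   [A ::= x A x]
vtvvtxxvvxAxvvxxtvvtv => vtvvtxxvvxxAxxvvxxtvvtv   [A ::= x A x]
vtvvtxxvvxxAxxvvxxtvvtv => vtvvtxxvvxxxxvvxxtvvtv   [A ::= ε]

A => vAv => vtAtv => vtvAvtv => vtvvAvvtv => vtvvtAtvvtv => vtvvtxAxtvvtv => vtvvtxxAxxtvvtv => vtvvtxxvAvxxtvvtv => vtvvtxxvvAvvxxtvvtv => vtvvtxxvvxAxvvxxtvvtv => vtvvtxxvvxxAxxvvxxtvvtv => vtvvtxxvvxxxxvvxxtvvtv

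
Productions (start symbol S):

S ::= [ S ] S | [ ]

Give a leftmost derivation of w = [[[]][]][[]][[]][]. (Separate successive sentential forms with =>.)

S=>[S]S=>[[S]S]S=>[[[]]S]S=>[[[]][]]S=>[[[]][]][S]S=>[[[]][]][[]]S=>[[[]][]][[]][S]S=>[[[]][]][[]][[]]S=>[[[]][]][[]][[]][]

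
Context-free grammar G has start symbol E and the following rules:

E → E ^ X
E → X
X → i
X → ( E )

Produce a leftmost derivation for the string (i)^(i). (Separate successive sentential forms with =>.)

E => E^X   [E → E ^ X]
E^X => X^X   [E → X]
X^X => (E)^X   [X → ( E )]
(E)^X => (X)^X   [E → X]
(X)^X => (i)^X   [X → i]
(i)^X => (i)^(E)   [X → ( E )]
(i)^(E) => (i)^(X)   [E → X]
(i)^(X) => (i)^(i)   [X → i]

E => E^X => X^X => (E)^X => (X)^X => (i)^X => (i)^(E) => (i)^(X) => (i)^(i)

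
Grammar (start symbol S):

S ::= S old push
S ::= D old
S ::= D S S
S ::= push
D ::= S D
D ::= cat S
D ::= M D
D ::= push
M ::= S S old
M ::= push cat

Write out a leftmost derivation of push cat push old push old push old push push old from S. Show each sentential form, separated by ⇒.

S ⇒ D old ⇒ M D old ⇒ push cat D old ⇒ push cat S D old ⇒ push cat S old push D old ⇒ push cat S old push old push D old ⇒ push cat S old push old push old push D old ⇒ push cat push old push old push old push D old ⇒ push cat push old push old push old push push old

S ⇒ D old   [S ::= D old]
D old ⇒ M D old   [D ::= M D]
M D old ⇒ push cat D old   [M ::= push cat]
push cat D old ⇒ push cat S D old   [D ::= S D]
push cat S D old ⇒ push cat S old push D old   [S ::= S old push]
push cat S old push D old ⇒ push cat S old push old push D old   [S ::= S old push]
push cat S old push old push D old ⇒ push cat S old push old push old push D old   [S ::= S old push]
push cat S old push old push old push D old ⇒ push cat push old push old push old push D old   [S ::= push]
push cat push old push old push old push D old ⇒ push cat push old push old push old push push old   [D ::= push]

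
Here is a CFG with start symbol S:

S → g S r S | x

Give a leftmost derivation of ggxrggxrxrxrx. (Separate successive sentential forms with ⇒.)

S⇒gSrS⇒ggSrSrS⇒ggxrSrS⇒ggxrgSrSrS⇒ggxrggSrSrSrS⇒ggxrggxrSrSrS⇒ggxrggxrxrSrS⇒ggxrggxrxrxrS⇒ggxrggxrxrxrx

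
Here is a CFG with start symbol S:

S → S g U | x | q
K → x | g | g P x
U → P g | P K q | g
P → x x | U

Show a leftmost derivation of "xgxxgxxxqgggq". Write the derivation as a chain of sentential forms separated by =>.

S => SgU => SgUgU => xgUgU => xgPKqgU => xgxxKqgU => xgxxgPxqgU => xgxxgxxxqgU => xgxxgxxxqgPKq => xgxxgxxxqgUKq => xgxxgxxxqggKq => xgxxgxxxqgggq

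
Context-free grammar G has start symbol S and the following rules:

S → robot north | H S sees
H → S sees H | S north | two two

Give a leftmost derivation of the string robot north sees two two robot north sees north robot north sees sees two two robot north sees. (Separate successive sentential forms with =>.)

S => H S sees => S sees H S sees => H S sees sees H S sees => S north S sees sees H S sees => H S sees north S sees sees H S sees => S sees H S sees north S sees sees H S sees => robot north sees H S sees north S sees sees H S sees => robot north sees two two S sees north S sees sees H S sees => robot north sees two two robot north sees north S sees sees H S sees => robot north sees two two robot north sees north robot north sees sees H S sees => robot north sees two two robot north sees north robot north sees sees two two S sees => robot north sees two two robot north sees north robot north sees sees two two robot north sees

S => H S sees   [S → H S sees]
H S sees => S sees H S sees   [H → S sees H]
S sees H S sees => H S sees sees H S sees   [S → H S sees]
H S sees sees H S sees => S north S sees sees H S sees   [H → S north]
S north S sees sees H S sees => H S sees north S sees sees H S sees   [S → H S sees]
H S sees north S sees sees H S sees => S sees H S sees north S sees sees H S sees   [H → S sees H]
S sees H S sees north S sees sees H S sees => robot north sees H S sees north S sees sees H S sees   [S → robot north]
robot north sees H S sees north S sees sees H S sees => robot north sees two two S sees north S sees sees H S sees   [H → two two]
robot north sees two two S sees north S sees sees H S sees => robot north sees two two robot north sees north S sees sees H S sees   [S → robot north]
robot north sees two two robot north sees north S sees sees H S sees => robot north sees two two robot north sees north robot north sees sees H S sees   [S → robot north]
robot north sees two two robot north sees north robot north sees sees H S sees => robot north sees two two robot north sees north robot north sees sees two two S sees   [H → two two]
robot north sees two two robot north sees north robot north sees sees two two S sees => robot north sees two two robot north sees north robot north sees sees two two robot north sees   [S → robot north]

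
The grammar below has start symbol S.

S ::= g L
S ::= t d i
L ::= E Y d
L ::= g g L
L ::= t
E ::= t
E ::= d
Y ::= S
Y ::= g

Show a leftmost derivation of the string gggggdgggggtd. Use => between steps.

S => gL => gggL => gggggL => gggggEYd => gggggdYd => gggggdSd => gggggdgLd => gggggdgggLd => gggggdgggggLd => gggggdgggggtd

S => gL   [S ::= g L]
gL => gggL   [L ::= g g L]
gggL => gggggL   [L ::= g g L]
gggggL => gggggEYd   [L ::= E Y d]
gggggEYd => gggggdYd   [E ::= d]
gggggdYd => gggggdSd   [Y ::= S]
gggggdSd => gggggdgLd   [S ::= g L]
gggggdgLd => gggggdgggLd   [L ::= g g L]
gggggdgggLd => gggggdgggggLd   [L ::= g g L]
gggggdgggggLd => gggggdgggggtd   [L ::= t]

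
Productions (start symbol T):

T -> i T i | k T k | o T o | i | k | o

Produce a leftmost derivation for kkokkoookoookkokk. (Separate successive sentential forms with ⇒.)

T⇒kTk⇒kkTkk⇒kkoTokk⇒kkokTkokk⇒kkokkTkkokk⇒kkokkoTokkokk⇒kkokkooTookkokk⇒kkokkoooToookkokk⇒kkokkoookoookkokk

T ⇒ kTk   [T -> k T k]
kTk ⇒ kkTkk   [T -> k T k]
kkTkk ⇒ kkoTokk   [T -> o T o]
kkoTokk ⇒ kkokTkokk   [T -> k T k]
kkokTkokk ⇒ kkokkTkkokk   [T -> k T k]
kkokkTkkokk ⇒ kkokkoTokkokk   [T -> o T o]
kkokkoTokkokk ⇒ kkokkooTookkokk   [T -> o T o]
kkokkooTookkokk ⇒ kkokkoooToookkokk   [T -> o T o]
kkokkoooToookkokk ⇒ kkokkoookoookkokk   [T -> k]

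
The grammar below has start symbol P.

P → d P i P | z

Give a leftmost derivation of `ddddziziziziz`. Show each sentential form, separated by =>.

P=>dPiP=>ddPiPiP=>dddPiPiPiP=>ddddPiPiPiPiP=>ddddziPiPiPiP=>ddddziziPiPiP=>ddddziziziPiP=>ddddziziziziP=>ddddziziziziz

P => dPiP   [P → d P i P]
dPiP => ddPiPiP   [P → d P i P]
ddPiPiP => dddPiPiPiP   [P → d P i P]
dddPiPiPiP => ddddPiPiPiPiP   [P → d P i P]
ddddPiPiPiPiP => ddddziPiPiPiP   [P → z]
ddddziPiPiPiP => ddddziziPiPiP   [P → z]
ddddziziPiPiP => ddddziziziPiP   [P → z]
ddddziziziPiP => ddddziziziziP   [P → z]
ddddziziziziP => ddddziziziziz   [P → z]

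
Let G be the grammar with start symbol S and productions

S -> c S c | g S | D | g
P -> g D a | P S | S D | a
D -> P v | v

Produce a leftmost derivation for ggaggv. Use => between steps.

S => gS   [S -> g S]
gS => ggS   [S -> g S]
ggS => ggD   [S -> D]
ggD => ggPv   [D -> P v]
ggPv => ggPSv   [P -> P S]
ggPSv => ggPSSv   [P -> P S]
ggPSSv => ggaSSv   [P -> a]
ggaSSv => ggagSv   [S -> g]
ggagSv => ggaggv   [S -> g]

S => gS => ggS => ggD => ggPv => ggPSv => ggPSSv => ggaSSv => ggagSv => ggaggv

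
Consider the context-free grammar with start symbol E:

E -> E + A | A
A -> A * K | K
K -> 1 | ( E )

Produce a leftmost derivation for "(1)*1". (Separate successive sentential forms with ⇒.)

E ⇒ A   [E -> A]
A ⇒ A*K   [A -> A * K]
A*K ⇒ K*K   [A -> K]
K*K ⇒ (E)*K   [K -> ( E )]
(E)*K ⇒ (A)*K   [E -> A]
(A)*K ⇒ (K)*K   [A -> K]
(K)*K ⇒ (1)*K   [K -> 1]
(1)*K ⇒ (1)*1   [K -> 1]

E ⇒ A ⇒ A*K ⇒ K*K ⇒ (E)*K ⇒ (A)*K ⇒ (K)*K ⇒ (1)*K ⇒ (1)*1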